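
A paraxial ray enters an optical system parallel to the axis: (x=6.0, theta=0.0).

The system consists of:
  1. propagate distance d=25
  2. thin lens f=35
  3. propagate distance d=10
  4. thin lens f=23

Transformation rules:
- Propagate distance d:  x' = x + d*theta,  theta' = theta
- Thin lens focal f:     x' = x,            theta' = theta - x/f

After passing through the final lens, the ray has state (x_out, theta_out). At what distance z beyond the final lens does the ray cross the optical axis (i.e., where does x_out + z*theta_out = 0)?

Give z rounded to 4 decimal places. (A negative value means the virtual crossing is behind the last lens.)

Answer: 11.9792

Derivation:
Initial: x=6.0000 theta=0.0000
After 1 (propagate distance d=25): x=6.0000 theta=0.0000
After 2 (thin lens f=35): x=6.0000 theta=-6/35 (≈-0.1714)
After 3 (propagate distance d=10): x=30/7 (≈4.2857) theta=-6/35 (≈-0.1714)
After 4 (thin lens f=23): x=30/7 (≈4.2857) theta=-288/805 (≈-0.3578)
z_focus = -x_out/theta_out = -(30/7)/(-288/805) = 575/48 ≈ 11.9792
Rounded to 4 decimal places: z = 11.9792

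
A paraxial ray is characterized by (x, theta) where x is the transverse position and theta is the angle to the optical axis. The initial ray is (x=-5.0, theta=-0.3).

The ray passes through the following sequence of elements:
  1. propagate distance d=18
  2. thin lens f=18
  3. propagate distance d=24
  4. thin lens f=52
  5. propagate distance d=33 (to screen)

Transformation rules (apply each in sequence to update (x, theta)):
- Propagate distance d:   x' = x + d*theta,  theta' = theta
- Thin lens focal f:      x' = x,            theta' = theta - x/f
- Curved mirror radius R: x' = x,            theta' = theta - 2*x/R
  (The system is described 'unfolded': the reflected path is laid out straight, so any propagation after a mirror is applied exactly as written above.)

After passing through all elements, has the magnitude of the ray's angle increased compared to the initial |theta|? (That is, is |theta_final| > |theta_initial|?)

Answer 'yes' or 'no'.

Answer: yes

Derivation:
Initial: x=-5.0000 theta=-0.3000
After 1 (propagate distance d=18): x=-10.4000 theta=-0.3000
After 2 (thin lens f=18): x=-10.4000 theta=5/18 (≈0.2778)
After 3 (propagate distance d=24): x=-56/15 (≈-3.7333) theta=5/18 (≈0.2778)
After 4 (thin lens f=52): x=-56/15 (≈-3.7333) theta=409/1170 (≈0.3496)
After 5 (propagate distance d=33 (to screen)): x=3043/390 (≈7.8026) theta=409/1170 (≈0.3496)
|theta_initial|=0.3000 |theta_final|=409/1170 (≈0.3496) -> increased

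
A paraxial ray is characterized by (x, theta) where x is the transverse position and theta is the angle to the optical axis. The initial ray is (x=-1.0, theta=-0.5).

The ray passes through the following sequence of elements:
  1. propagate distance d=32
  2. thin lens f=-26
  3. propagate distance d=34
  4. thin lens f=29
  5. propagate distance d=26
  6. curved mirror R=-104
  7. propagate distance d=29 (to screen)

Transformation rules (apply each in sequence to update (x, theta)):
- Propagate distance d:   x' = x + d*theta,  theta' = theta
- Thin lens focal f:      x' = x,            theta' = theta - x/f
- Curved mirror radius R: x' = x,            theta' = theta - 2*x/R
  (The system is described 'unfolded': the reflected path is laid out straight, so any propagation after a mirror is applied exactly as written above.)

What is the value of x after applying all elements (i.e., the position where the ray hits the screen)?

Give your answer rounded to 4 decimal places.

Answer: -33.0226

Derivation:
Initial: x=-1.0000 theta=-0.5000
After 1 (propagate distance d=32): x=-17.0000 theta=-0.5000
After 2 (thin lens f=-26): x=-17.0000 theta=-15/13 (≈-1.1538)
After 3 (propagate distance d=34): x=-731/13 (≈-56.2308) theta=-15/13 (≈-1.1538)
After 4 (thin lens f=29): x=-731/13 (≈-56.2308) theta=296/377 (≈0.7851)
After 5 (propagate distance d=26): x=-13503/377 (≈-35.8170) theta=296/377 (≈0.7851)
After 6 (curved mirror R=-104): x=-13503/377 (≈-35.8170) theta=1889/19604 (≈0.0964)
After 7 (propagate distance d=29 (to screen)): x=-647375/19604 (≈-33.0226) theta=1889/19604 (≈0.0964)
Rounded to 4 decimal places: x = -33.0226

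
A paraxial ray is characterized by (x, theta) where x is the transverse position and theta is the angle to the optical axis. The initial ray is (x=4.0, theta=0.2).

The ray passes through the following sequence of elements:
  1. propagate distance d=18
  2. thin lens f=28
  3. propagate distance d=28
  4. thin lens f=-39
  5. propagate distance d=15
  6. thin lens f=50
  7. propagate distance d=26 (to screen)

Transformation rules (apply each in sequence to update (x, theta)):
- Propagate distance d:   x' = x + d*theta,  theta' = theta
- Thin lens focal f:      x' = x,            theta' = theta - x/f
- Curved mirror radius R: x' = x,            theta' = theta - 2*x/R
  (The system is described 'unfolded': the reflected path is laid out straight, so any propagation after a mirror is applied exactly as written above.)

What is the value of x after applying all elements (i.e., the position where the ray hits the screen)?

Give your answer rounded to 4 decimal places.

Answer: 5.0838

Derivation:
Initial: x=4.0000 theta=0.2000
After 1 (propagate distance d=18): x=7.6000 theta=0.2000
After 2 (thin lens f=28): x=7.6000 theta=-1/14 (≈-0.0714)
After 3 (propagate distance d=28): x=5.6000 theta=-1/14 (≈-0.0714)
After 4 (thin lens f=-39): x=5.6000 theta=197/2730 (≈0.0722)
After 5 (propagate distance d=15): x=6081/910 (≈6.6824) theta=197/2730 (≈0.0722)
After 6 (thin lens f=50): x=6081/910 (≈6.6824) theta=-1199/19500 (≈-0.0615)
After 7 (propagate distance d=26 (to screen)): x=173483/34125 (≈5.0838) theta=-1199/19500 (≈-0.0615)
Rounded to 4 decimal places: x = 5.0838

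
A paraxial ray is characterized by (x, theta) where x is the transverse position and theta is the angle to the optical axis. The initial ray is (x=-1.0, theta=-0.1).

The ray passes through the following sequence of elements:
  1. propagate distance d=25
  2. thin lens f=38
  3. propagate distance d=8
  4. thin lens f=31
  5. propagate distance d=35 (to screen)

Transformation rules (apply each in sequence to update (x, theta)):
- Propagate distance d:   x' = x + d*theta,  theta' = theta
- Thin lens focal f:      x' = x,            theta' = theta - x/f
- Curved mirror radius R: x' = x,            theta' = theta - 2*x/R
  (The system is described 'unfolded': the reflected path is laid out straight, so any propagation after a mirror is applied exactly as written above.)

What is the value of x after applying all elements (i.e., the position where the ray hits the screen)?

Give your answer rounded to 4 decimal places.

Initial: x=-1.0000 theta=-0.1000
After 1 (propagate distance d=25): x=-3.5000 theta=-0.1000
After 2 (thin lens f=38): x=-3.5000 theta=-3/380 (≈-0.0079)
After 3 (propagate distance d=8): x=-677/190 (≈-3.5632) theta=-3/380 (≈-0.0079)
After 4 (thin lens f=31): x=-677/190 (≈-3.5632) theta=1261/11780 (≈0.1070)
After 5 (propagate distance d=35 (to screen)): x=2161/11780 (≈0.1834) theta=1261/11780 (≈0.1070)
Rounded to 4 decimal places: x = 0.1834

Answer: 0.1834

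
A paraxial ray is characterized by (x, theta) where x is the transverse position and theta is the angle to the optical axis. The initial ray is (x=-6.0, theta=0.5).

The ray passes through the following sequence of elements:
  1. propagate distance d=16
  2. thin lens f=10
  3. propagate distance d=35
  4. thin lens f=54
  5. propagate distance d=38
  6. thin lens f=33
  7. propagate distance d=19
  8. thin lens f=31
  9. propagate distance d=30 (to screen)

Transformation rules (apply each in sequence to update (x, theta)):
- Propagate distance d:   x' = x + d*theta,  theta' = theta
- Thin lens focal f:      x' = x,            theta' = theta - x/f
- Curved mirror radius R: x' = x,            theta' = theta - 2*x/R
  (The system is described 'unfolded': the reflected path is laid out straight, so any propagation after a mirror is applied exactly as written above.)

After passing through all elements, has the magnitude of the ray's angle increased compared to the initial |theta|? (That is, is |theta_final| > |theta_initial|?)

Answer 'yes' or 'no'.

Initial: x=-6.0000 theta=0.5000
After 1 (propagate distance d=16): x=2.0000 theta=0.5000
After 2 (thin lens f=10): x=2.0000 theta=0.3000
After 3 (propagate distance d=35): x=12.5000 theta=0.3000
After 4 (thin lens f=54): x=12.5000 theta=37/540 (≈0.0685)
After 5 (propagate distance d=38): x=2039/135 (≈15.1037) theta=37/540 (≈0.0685)
After 6 (thin lens f=33): x=2039/135 (≈15.1037) theta=-1387/3564 (≈-0.3892)
After 7 (propagate distance d=19): x=137383/17820 (≈7.7095) theta=-1387/3564 (≈-0.3892)
After 8 (thin lens f=31): x=137383/17820 (≈7.7095) theta=-9788/15345 (≈-0.6379)
After 9 (propagate distance d=30 (to screen)): x=-6312167/552420 (≈-11.4264) theta=-9788/15345 (≈-0.6379)
|theta_initial|=0.5000 |theta_final|=9788/15345 (≈0.6379) -> increased

Answer: yes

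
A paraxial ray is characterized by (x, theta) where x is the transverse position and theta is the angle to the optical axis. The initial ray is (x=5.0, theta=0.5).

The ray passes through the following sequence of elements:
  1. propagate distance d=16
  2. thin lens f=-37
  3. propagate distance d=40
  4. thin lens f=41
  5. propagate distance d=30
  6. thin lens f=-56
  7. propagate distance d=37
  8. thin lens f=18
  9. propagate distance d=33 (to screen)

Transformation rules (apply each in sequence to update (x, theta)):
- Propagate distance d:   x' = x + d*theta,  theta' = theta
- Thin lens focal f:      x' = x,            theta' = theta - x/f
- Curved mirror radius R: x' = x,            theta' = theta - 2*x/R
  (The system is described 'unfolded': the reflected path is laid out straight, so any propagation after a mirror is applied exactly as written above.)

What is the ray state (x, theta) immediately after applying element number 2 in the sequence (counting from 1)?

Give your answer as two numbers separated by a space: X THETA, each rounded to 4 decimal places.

Initial: x=5.0000 theta=0.5000
After 1 (propagate distance d=16): x=13.0000 theta=0.5000
After 2 (thin lens f=-37): x=13.0000 theta=63/74 (≈0.8514)
Rounded to 4 decimal places: x = 13.0000, theta = 0.8514

Answer: 13.0000 0.8514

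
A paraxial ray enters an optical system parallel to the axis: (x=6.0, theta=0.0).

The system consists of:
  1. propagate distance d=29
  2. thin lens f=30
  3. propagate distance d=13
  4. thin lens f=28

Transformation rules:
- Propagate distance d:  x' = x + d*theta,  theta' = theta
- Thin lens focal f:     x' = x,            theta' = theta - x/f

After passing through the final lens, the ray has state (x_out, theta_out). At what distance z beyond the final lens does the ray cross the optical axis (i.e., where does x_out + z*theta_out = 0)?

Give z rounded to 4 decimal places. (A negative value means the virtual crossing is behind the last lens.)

Answer: 10.5778

Derivation:
Initial: x=6.0000 theta=0.0000
After 1 (propagate distance d=29): x=6.0000 theta=0.0000
After 2 (thin lens f=30): x=6.0000 theta=-0.2000
After 3 (propagate distance d=13): x=3.4000 theta=-0.2000
After 4 (thin lens f=28): x=3.4000 theta=-9/28 (≈-0.3214)
z_focus = -x_out/theta_out = -(3.4000)/(-9/28) = 476/45 ≈ 10.5778
Rounded to 4 decimal places: z = 10.5778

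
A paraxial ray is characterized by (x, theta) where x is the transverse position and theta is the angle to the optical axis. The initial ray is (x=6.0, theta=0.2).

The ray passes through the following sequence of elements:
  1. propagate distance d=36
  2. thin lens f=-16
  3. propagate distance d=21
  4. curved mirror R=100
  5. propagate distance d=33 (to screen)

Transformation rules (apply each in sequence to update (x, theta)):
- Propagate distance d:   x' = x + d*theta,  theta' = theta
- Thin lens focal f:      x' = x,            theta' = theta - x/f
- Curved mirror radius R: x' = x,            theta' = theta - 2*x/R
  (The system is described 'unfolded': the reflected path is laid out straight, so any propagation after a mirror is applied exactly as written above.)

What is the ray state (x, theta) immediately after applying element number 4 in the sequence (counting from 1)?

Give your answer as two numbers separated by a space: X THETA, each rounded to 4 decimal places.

Answer: 34.7250 0.3305

Derivation:
Initial: x=6.0000 theta=0.2000
After 1 (propagate distance d=36): x=13.2000 theta=0.2000
After 2 (thin lens f=-16): x=13.2000 theta=1.0250
After 3 (propagate distance d=21): x=34.7250 theta=1.0250
After 4 (curved mirror R=100): x=34.7250 theta=0.3305
Rounded to 4 decimal places: x = 34.7250, theta = 0.3305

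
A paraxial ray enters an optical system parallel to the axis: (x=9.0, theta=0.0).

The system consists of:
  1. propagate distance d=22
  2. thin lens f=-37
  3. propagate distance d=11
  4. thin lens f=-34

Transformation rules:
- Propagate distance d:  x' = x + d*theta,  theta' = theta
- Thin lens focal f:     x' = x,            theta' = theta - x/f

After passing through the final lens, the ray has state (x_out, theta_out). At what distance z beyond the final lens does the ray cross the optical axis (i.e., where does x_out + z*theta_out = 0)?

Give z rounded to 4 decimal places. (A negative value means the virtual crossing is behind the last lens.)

Answer: -19.9024

Derivation:
Initial: x=9.0000 theta=0.0000
After 1 (propagate distance d=22): x=9.0000 theta=0.0000
After 2 (thin lens f=-37): x=9.0000 theta=9/37 (≈0.2432)
After 3 (propagate distance d=11): x=432/37 (≈11.6757) theta=9/37 (≈0.2432)
After 4 (thin lens f=-34): x=432/37 (≈11.6757) theta=369/629 (≈0.5866)
z_focus = -x_out/theta_out = -(432/37)/(369/629) = -816/41 ≈ -19.9024
Rounded to 4 decimal places: z = -19.9024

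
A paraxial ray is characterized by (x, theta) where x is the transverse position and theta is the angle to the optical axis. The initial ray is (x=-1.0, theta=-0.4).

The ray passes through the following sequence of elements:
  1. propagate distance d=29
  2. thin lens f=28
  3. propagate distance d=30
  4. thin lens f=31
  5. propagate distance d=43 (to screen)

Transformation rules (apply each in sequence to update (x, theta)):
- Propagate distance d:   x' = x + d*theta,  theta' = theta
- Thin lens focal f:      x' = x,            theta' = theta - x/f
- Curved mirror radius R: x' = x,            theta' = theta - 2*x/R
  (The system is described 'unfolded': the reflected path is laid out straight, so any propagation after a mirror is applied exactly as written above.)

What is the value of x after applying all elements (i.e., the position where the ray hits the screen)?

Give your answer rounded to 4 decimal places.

Initial: x=-1.0000 theta=-0.4000
After 1 (propagate distance d=29): x=-12.6000 theta=-0.4000
After 2 (thin lens f=28): x=-12.6000 theta=0.0500
After 3 (propagate distance d=30): x=-11.1000 theta=0.0500
After 4 (thin lens f=31): x=-11.1000 theta=253/620 (≈0.4081)
After 5 (propagate distance d=43 (to screen)): x=3997/620 (≈6.4468) theta=253/620 (≈0.4081)
Rounded to 4 decimal places: x = 6.4468

Answer: 6.4468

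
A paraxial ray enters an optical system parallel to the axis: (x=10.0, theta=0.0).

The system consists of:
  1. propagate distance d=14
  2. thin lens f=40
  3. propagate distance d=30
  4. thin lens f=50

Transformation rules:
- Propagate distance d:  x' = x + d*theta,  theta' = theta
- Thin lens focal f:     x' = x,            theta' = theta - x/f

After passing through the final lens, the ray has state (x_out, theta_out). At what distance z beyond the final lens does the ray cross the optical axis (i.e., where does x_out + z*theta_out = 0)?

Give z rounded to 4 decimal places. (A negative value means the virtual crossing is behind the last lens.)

Initial: x=10.0000 theta=0.0000
After 1 (propagate distance d=14): x=10.0000 theta=0.0000
After 2 (thin lens f=40): x=10.0000 theta=-0.2500
After 3 (propagate distance d=30): x=2.5000 theta=-0.2500
After 4 (thin lens f=50): x=2.5000 theta=-0.3000
z_focus = -x_out/theta_out = -(2.5000)/(-0.3000) = 25/3 ≈ 8.3333
Rounded to 4 decimal places: z = 8.3333

Answer: 8.3333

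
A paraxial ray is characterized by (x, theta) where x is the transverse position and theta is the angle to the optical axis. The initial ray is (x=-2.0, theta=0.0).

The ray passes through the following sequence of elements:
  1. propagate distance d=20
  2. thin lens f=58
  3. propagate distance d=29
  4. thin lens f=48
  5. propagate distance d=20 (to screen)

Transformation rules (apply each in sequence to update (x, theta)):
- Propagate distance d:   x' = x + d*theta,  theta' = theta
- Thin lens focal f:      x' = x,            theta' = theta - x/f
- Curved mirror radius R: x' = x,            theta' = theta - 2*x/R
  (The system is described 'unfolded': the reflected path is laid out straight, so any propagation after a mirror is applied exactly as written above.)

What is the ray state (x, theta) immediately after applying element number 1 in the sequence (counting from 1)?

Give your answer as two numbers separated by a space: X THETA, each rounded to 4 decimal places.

Answer: -2.0000 0.0000

Derivation:
Initial: x=-2.0000 theta=0.0000
After 1 (propagate distance d=20): x=-2.0000 theta=0.0000
Rounded to 4 decimal places: x = -2.0000, theta = 0.0000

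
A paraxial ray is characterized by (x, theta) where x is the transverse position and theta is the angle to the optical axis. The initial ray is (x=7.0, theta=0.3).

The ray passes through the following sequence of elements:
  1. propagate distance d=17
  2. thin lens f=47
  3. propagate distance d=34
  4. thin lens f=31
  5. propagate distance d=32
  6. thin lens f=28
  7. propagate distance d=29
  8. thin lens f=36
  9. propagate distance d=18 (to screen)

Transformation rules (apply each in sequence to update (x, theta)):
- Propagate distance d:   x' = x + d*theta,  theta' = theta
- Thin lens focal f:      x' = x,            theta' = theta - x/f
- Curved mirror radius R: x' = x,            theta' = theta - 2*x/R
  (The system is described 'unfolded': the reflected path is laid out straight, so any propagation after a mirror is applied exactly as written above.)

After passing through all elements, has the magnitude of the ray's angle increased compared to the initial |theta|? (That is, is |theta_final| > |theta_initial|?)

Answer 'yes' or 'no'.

Initial: x=7.0000 theta=0.3000
After 1 (propagate distance d=17): x=12.1000 theta=0.3000
After 2 (thin lens f=47): x=12.1000 theta=2/47 (≈0.0426)
After 3 (propagate distance d=34): x=6367/470 (≈13.5468) theta=2/47 (≈0.0426)
After 4 (thin lens f=31): x=6367/470 (≈13.5468) theta=-5747/14570 (≈-0.3944)
After 5 (propagate distance d=32): x=13473/14570 (≈0.9247) theta=-5747/14570 (≈-0.3944)
After 6 (thin lens f=28): x=13473/14570 (≈0.9247) theta=-174389/407960 (≈-0.4275)
After 7 (propagate distance d=29): x=-4680037/407960 (≈-11.4718) theta=-174389/407960 (≈-0.4275)
After 8 (thin lens f=36): x=-4680037/407960 (≈-11.4718) theta=-228281/2098080 (≈-0.1088)
After 9 (propagate distance d=18 (to screen)): x=-10958041/815920 (≈-13.4303) theta=-228281/2098080 (≈-0.1088)
|theta_initial|=0.3000 |theta_final|=228281/2098080 (≈0.1088) -> not increased

Answer: no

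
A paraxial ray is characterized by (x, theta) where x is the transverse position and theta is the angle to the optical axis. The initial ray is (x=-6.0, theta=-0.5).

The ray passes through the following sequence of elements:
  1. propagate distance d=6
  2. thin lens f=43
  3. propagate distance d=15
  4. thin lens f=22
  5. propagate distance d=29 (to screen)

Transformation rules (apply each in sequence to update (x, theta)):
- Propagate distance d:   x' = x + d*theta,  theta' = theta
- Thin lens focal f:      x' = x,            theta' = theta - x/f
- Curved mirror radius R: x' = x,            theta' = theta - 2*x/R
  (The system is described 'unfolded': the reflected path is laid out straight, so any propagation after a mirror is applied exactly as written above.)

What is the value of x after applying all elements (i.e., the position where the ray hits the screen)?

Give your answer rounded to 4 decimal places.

Initial: x=-6.0000 theta=-0.5000
After 1 (propagate distance d=6): x=-9.0000 theta=-0.5000
After 2 (thin lens f=43): x=-9.0000 theta=-25/86 (≈-0.2907)
After 3 (propagate distance d=15): x=-1149/86 (≈-13.3605) theta=-25/86 (≈-0.2907)
After 4 (thin lens f=22): x=-1149/86 (≈-13.3605) theta=599/1892 (≈0.3166)
After 5 (propagate distance d=29 (to screen)): x=-7907/1892 (≈-4.1792) theta=599/1892 (≈0.3166)
Rounded to 4 decimal places: x = -4.1792

Answer: -4.1792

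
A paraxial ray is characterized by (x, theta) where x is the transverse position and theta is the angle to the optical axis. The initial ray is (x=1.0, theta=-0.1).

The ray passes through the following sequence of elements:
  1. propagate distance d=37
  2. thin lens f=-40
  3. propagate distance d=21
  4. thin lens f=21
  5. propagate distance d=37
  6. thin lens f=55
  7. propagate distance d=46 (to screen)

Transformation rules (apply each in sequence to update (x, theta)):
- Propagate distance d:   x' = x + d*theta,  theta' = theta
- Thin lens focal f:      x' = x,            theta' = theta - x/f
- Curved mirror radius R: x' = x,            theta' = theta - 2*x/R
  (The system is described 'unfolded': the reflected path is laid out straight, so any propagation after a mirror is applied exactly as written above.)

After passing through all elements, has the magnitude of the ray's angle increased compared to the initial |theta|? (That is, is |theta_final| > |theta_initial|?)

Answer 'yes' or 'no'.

Answer: yes

Derivation:
Initial: x=1.0000 theta=-0.1000
After 1 (propagate distance d=37): x=-2.7000 theta=-0.1000
After 2 (thin lens f=-40): x=-2.7000 theta=-0.1675
After 3 (propagate distance d=21): x=-6.2175 theta=-0.1675
After 4 (thin lens f=21): x=-6.2175 theta=9/70 (≈0.1286)
After 5 (propagate distance d=37): x=-4089/2800 (≈-1.4604) theta=9/70 (≈0.1286)
After 6 (thin lens f=55): x=-4089/2800 (≈-1.4604) theta=23889/154000 (≈0.1551)
After 7 (propagate distance d=46 (to screen)): x=124857/22000 (≈5.6753) theta=23889/154000 (≈0.1551)
|theta_initial|=0.1000 |theta_final|=23889/154000 (≈0.1551) -> increased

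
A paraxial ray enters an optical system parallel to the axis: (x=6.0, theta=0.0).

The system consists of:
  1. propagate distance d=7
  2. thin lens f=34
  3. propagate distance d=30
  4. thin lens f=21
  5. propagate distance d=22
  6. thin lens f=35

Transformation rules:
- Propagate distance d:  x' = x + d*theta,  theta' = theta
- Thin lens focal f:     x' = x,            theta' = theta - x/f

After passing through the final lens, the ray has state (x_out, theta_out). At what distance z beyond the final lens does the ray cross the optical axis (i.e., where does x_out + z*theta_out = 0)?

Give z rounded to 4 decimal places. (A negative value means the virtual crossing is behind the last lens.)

Answer: -39.8778

Derivation:
Initial: x=6.0000 theta=0.0000
After 1 (propagate distance d=7): x=6.0000 theta=0.0000
After 2 (thin lens f=34): x=6.0000 theta=-3/17 (≈-0.1765)
After 3 (propagate distance d=30): x=12/17 (≈0.7059) theta=-3/17 (≈-0.1765)
After 4 (thin lens f=21): x=12/17 (≈0.7059) theta=-25/119 (≈-0.2101)
After 5 (propagate distance d=22): x=-466/119 (≈-3.9160) theta=-25/119 (≈-0.2101)
After 6 (thin lens f=35): x=-466/119 (≈-3.9160) theta=-409/4165 (≈-0.0982)
z_focus = -x_out/theta_out = -(-466/119)/(-409/4165) = -16310/409 ≈ -39.8778
Rounded to 4 decimal places: z = -39.8778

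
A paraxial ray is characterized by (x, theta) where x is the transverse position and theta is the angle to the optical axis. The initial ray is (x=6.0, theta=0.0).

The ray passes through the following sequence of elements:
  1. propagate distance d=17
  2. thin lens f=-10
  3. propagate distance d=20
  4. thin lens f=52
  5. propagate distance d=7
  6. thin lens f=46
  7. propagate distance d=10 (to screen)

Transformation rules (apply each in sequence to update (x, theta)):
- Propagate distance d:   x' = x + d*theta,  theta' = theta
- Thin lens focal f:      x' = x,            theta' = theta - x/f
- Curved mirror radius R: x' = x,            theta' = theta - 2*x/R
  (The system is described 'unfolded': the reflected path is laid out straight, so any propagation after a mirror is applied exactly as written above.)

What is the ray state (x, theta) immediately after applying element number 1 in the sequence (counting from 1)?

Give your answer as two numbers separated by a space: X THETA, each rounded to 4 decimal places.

Initial: x=6.0000 theta=0.0000
After 1 (propagate distance d=17): x=6.0000 theta=0.0000
Rounded to 4 decimal places: x = 6.0000, theta = 0.0000

Answer: 6.0000 0.0000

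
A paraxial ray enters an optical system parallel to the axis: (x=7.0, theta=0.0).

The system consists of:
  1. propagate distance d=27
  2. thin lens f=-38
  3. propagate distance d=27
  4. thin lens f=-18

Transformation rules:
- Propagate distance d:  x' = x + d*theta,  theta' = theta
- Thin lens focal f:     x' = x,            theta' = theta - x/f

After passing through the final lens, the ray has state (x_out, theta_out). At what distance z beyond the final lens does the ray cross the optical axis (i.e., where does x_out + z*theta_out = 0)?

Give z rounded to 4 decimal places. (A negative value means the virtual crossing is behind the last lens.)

Answer: -14.0964

Derivation:
Initial: x=7.0000 theta=0.0000
After 1 (propagate distance d=27): x=7.0000 theta=0.0000
After 2 (thin lens f=-38): x=7.0000 theta=7/38 (≈0.1842)
After 3 (propagate distance d=27): x=455/38 (≈11.9737) theta=7/38 (≈0.1842)
After 4 (thin lens f=-18): x=455/38 (≈11.9737) theta=581/684 (≈0.8494)
z_focus = -x_out/theta_out = -(455/38)/(581/684) = -1170/83 ≈ -14.0964
Rounded to 4 decimal places: z = -14.0964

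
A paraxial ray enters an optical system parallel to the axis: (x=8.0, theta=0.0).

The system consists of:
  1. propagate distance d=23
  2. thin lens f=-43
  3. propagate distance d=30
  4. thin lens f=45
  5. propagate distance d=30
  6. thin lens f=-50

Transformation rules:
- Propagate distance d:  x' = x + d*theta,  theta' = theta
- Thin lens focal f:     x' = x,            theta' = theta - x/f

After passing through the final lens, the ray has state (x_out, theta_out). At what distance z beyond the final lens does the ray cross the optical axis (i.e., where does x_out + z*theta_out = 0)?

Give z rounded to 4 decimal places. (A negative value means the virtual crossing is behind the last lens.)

Answer: -116.9856

Derivation:
Initial: x=8.0000 theta=0.0000
After 1 (propagate distance d=23): x=8.0000 theta=0.0000
After 2 (thin lens f=-43): x=8.0000 theta=8/43 (≈0.1860)
After 3 (propagate distance d=30): x=584/43 (≈13.5814) theta=8/43 (≈0.1860)
After 4 (thin lens f=45): x=584/43 (≈13.5814) theta=-224/1935 (≈-0.1158)
After 5 (propagate distance d=30): x=1304/129 (≈10.1085) theta=-224/1935 (≈-0.1158)
After 6 (thin lens f=-50): x=1304/129 (≈10.1085) theta=836/9675 (≈0.0864)
z_focus = -x_out/theta_out = -(1304/129)/(836/9675) = -24450/209 ≈ -116.9856
Rounded to 4 decimal places: z = -116.9856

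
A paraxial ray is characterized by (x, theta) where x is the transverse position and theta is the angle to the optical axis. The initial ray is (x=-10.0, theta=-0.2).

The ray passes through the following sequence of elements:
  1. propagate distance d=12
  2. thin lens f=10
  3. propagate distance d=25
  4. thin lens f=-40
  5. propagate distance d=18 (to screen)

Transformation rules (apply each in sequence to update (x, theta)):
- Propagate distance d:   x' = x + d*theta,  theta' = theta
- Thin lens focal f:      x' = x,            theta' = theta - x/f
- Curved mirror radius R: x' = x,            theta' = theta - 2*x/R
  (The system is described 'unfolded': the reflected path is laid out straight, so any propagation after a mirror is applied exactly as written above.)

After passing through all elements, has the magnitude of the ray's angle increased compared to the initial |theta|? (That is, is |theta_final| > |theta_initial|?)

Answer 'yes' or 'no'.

Answer: yes

Derivation:
Initial: x=-10.0000 theta=-0.2000
After 1 (propagate distance d=12): x=-12.4000 theta=-0.2000
After 2 (thin lens f=10): x=-12.4000 theta=1.0400
After 3 (propagate distance d=25): x=13.6000 theta=1.0400
After 4 (thin lens f=-40): x=13.6000 theta=1.3800
After 5 (propagate distance d=18 (to screen)): x=38.4400 theta=1.3800
|theta_initial|=0.2000 |theta_final|=1.3800 -> increased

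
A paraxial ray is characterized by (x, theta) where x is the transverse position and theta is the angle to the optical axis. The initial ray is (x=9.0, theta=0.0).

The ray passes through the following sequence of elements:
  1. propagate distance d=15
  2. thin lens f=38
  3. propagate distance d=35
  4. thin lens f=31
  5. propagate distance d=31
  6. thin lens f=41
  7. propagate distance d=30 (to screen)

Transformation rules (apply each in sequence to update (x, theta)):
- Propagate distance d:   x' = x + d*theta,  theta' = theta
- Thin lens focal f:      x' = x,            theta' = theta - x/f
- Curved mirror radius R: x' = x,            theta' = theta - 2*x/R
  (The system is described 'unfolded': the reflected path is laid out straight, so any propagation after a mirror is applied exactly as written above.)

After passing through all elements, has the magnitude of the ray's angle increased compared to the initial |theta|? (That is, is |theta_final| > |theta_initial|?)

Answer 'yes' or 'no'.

Initial: x=9.0000 theta=0.0000
After 1 (propagate distance d=15): x=9.0000 theta=0.0000
After 2 (thin lens f=38): x=9.0000 theta=-9/38 (≈-0.2368)
After 3 (propagate distance d=35): x=27/38 (≈0.7105) theta=-9/38 (≈-0.2368)
After 4 (thin lens f=31): x=27/38 (≈0.7105) theta=-153/589 (≈-0.2598)
After 5 (propagate distance d=31): x=-279/38 (≈-7.3421) theta=-153/589 (≈-0.2598)
After 6 (thin lens f=41): x=-279/38 (≈-7.3421) theta=-3897/48298 (≈-0.0807)
After 7 (propagate distance d=30 (to screen)): x=-471519/48298 (≈-9.7627) theta=-3897/48298 (≈-0.0807)
|theta_initial|=0.0000 |theta_final|=3897/48298 (≈0.0807) -> increased

Answer: yes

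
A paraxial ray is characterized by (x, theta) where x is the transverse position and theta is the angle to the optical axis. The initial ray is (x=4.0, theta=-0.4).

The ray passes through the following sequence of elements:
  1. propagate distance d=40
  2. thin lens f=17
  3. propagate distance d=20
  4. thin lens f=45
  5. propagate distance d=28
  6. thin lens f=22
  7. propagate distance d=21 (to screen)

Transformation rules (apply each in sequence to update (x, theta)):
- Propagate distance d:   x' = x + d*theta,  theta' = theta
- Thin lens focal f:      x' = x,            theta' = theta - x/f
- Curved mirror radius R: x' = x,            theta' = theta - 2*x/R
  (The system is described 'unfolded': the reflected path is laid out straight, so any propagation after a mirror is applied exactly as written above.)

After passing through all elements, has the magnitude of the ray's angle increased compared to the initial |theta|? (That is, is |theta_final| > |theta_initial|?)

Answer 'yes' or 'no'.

Answer: no

Derivation:
Initial: x=4.0000 theta=-0.4000
After 1 (propagate distance d=40): x=-12.0000 theta=-0.4000
After 2 (thin lens f=17): x=-12.0000 theta=26/85 (≈0.3059)
After 3 (propagate distance d=20): x=-100/17 (≈-5.8824) theta=26/85 (≈0.3059)
After 4 (thin lens f=45): x=-100/17 (≈-5.8824) theta=334/765 (≈0.4366)
After 5 (propagate distance d=28): x=4852/765 (≈6.3425) theta=334/765 (≈0.4366)
After 6 (thin lens f=22): x=4852/765 (≈6.3425) theta=416/2805 (≈0.1483)
After 7 (propagate distance d=21 (to screen)): x=15916/1683 (≈9.4569) theta=416/2805 (≈0.1483)
|theta_initial|=0.4000 |theta_final|=416/2805 (≈0.1483) -> not increased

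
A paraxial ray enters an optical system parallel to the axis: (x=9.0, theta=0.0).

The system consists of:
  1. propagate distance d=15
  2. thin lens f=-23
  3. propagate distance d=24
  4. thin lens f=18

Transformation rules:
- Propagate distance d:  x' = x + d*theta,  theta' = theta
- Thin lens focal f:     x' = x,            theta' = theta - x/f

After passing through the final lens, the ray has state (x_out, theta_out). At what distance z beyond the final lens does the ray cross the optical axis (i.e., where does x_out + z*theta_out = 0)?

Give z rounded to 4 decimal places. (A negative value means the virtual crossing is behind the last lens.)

Answer: 29.1724

Derivation:
Initial: x=9.0000 theta=0.0000
After 1 (propagate distance d=15): x=9.0000 theta=0.0000
After 2 (thin lens f=-23): x=9.0000 theta=9/23 (≈0.3913)
After 3 (propagate distance d=24): x=423/23 (≈18.3913) theta=9/23 (≈0.3913)
After 4 (thin lens f=18): x=423/23 (≈18.3913) theta=-29/46 (≈-0.6304)
z_focus = -x_out/theta_out = -(423/23)/(-29/46) = 846/29 ≈ 29.1724
Rounded to 4 decimal places: z = 29.1724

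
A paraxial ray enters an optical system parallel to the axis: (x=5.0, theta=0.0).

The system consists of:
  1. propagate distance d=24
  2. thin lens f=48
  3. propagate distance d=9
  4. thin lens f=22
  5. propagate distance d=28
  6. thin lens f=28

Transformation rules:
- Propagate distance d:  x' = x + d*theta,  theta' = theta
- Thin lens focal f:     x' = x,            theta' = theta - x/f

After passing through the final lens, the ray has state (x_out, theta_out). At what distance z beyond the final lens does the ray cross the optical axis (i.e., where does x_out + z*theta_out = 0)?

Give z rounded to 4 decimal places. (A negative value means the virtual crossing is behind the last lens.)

Answer: -27.7389

Derivation:
Initial: x=5.0000 theta=0.0000
After 1 (propagate distance d=24): x=5.0000 theta=0.0000
After 2 (thin lens f=48): x=5.0000 theta=-5/48 (≈-0.1042)
After 3 (propagate distance d=9): x=4.0625 theta=-5/48 (≈-0.1042)
After 4 (thin lens f=22): x=4.0625 theta=-305/1056 (≈-0.2888)
After 5 (propagate distance d=28): x=-2125/528 (≈-4.0246) theta=-305/1056 (≈-0.2888)
After 6 (thin lens f=28): x=-2125/528 (≈-4.0246) theta=-65/448 (≈-0.1451)
z_focus = -x_out/theta_out = -(-2125/528)/(-65/448) = -11900/429 ≈ -27.7389
Rounded to 4 decimal places: z = -27.7389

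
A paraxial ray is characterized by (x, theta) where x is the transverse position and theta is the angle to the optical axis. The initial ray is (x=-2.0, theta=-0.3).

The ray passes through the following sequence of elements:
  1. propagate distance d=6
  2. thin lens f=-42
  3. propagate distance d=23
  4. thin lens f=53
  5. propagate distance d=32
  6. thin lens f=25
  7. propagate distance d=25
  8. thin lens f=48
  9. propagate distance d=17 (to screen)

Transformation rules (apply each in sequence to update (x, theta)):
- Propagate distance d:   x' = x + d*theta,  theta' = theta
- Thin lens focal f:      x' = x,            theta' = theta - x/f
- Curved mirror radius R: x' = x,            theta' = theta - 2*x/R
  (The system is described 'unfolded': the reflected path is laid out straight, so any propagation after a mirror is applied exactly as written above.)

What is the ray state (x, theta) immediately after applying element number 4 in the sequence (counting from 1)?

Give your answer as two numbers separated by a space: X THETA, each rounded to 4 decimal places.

Initial: x=-2.0000 theta=-0.3000
After 1 (propagate distance d=6): x=-3.8000 theta=-0.3000
After 2 (thin lens f=-42): x=-3.8000 theta=-41/105 (≈-0.3905)
After 3 (propagate distance d=23): x=-1342/105 (≈-12.7810) theta=-41/105 (≈-0.3905)
After 4 (thin lens f=53): x=-1342/105 (≈-12.7810) theta=-277/1855 (≈-0.1493)
Rounded to 4 decimal places: x = -12.7810, theta = -0.1493

Answer: -12.7810 -0.1493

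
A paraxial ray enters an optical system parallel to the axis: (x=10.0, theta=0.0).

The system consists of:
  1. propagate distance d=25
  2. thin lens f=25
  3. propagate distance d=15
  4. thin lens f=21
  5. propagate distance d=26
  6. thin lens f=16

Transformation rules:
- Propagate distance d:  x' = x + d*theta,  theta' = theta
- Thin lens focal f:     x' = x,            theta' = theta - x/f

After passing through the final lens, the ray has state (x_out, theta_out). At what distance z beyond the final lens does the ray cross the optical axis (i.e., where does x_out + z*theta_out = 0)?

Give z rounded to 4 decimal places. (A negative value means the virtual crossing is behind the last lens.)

Answer: 95.3600

Derivation:
Initial: x=10.0000 theta=0.0000
After 1 (propagate distance d=25): x=10.0000 theta=0.0000
After 2 (thin lens f=25): x=10.0000 theta=-0.4000
After 3 (propagate distance d=15): x=4.0000 theta=-0.4000
After 4 (thin lens f=21): x=4.0000 theta=-62/105 (≈-0.5905)
After 5 (propagate distance d=26): x=-1192/105 (≈-11.3524) theta=-62/105 (≈-0.5905)
After 6 (thin lens f=16): x=-1192/105 (≈-11.3524) theta=5/42 (≈0.1190)
z_focus = -x_out/theta_out = -(-1192/105)/(5/42) = 95.3600
Rounded to 4 decimal places: z = 95.3600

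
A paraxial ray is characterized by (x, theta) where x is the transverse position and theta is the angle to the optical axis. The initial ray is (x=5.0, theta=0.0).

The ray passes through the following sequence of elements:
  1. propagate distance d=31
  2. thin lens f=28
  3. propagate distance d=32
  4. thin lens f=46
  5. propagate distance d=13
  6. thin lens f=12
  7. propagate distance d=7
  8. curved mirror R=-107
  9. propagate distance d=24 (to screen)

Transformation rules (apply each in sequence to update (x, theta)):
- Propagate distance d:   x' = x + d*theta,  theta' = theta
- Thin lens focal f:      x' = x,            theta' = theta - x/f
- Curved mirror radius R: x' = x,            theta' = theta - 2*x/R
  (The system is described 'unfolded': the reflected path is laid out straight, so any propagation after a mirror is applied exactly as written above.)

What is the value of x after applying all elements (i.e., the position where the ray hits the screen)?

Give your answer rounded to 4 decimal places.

Initial: x=5.0000 theta=0.0000
After 1 (propagate distance d=31): x=5.0000 theta=0.0000
After 2 (thin lens f=28): x=5.0000 theta=-5/28 (≈-0.1786)
After 3 (propagate distance d=32): x=-5/7 (≈-0.7143) theta=-5/28 (≈-0.1786)
After 4 (thin lens f=46): x=-5/7 (≈-0.7143) theta=-15/92 (≈-0.1630)
After 5 (propagate distance d=13): x=-1825/644 (≈-2.8339) theta=-15/92 (≈-0.1630)
After 6 (thin lens f=12): x=-1825/644 (≈-2.8339) theta=565/7728 (≈0.0731)
After 7 (propagate distance d=7): x=-17945/7728 (≈-2.3221) theta=565/7728 (≈0.0731)
After 8 (curved mirror R=-107): x=-17945/7728 (≈-2.3221) theta=24565/826896 (≈0.0297)
After 9 (propagate distance d=24 (to screen)): x=-1330555/826896 (≈-1.6091) theta=24565/826896 (≈0.0297)
Rounded to 4 decimal places: x = -1.6091

Answer: -1.6091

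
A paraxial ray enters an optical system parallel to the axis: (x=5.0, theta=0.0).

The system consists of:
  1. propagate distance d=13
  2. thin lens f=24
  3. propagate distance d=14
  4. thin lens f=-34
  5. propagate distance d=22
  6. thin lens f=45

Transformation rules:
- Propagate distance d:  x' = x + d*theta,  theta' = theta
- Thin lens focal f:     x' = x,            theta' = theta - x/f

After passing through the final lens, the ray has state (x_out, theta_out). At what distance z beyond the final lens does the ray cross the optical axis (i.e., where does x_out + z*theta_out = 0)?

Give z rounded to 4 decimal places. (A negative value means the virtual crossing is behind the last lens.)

Answer: -9.4843

Derivation:
Initial: x=5.0000 theta=0.0000
After 1 (propagate distance d=13): x=5.0000 theta=0.0000
After 2 (thin lens f=24): x=5.0000 theta=-5/24 (≈-0.2083)
After 3 (propagate distance d=14): x=25/12 (≈2.0833) theta=-5/24 (≈-0.2083)
After 4 (thin lens f=-34): x=25/12 (≈2.0833) theta=-5/34 (≈-0.1471)
After 5 (propagate distance d=22): x=-235/204 (≈-1.1520) theta=-5/34 (≈-0.1471)
After 6 (thin lens f=45): x=-235/204 (≈-1.1520) theta=-223/1836 (≈-0.1215)
z_focus = -x_out/theta_out = -(-235/204)/(-223/1836) = -2115/223 ≈ -9.4843
Rounded to 4 decimal places: z = -9.4843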